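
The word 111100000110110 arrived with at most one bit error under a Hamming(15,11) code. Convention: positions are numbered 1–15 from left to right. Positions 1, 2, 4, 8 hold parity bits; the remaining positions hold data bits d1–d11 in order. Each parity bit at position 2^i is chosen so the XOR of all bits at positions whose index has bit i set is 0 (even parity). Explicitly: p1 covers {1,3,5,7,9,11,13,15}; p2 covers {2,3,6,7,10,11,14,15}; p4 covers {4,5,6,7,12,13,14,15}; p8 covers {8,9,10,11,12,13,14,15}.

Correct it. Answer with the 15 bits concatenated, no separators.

111101000110110

s1 (pos 1,3,5,7,9,11,13,15): 1⊕1⊕0⊕0⊕0⊕1⊕1⊕0 = 0
s2 (pos 2,3,6,7,10,11,14,15): 1⊕1⊕0⊕0⊕1⊕1⊕1⊕0 = 1
s4 (pos 4,5,6,7,12,13,14,15): 1⊕0⊕0⊕0⊕0⊕1⊕1⊕0 = 1
s8 (pos 8,9,10,11,12,13,14,15): 0⊕0⊕1⊕1⊕0⊕1⊕1⊕0 = 0
Syndrome s8…s1 = 0110 → error at position 6.
Flip position 6: 111100000110110 → 111101000110110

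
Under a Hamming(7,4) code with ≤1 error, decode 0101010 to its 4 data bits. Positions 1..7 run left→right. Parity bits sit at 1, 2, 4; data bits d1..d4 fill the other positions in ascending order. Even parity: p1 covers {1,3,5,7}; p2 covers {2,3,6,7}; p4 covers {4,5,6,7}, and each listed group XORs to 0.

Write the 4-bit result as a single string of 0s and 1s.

0010

s1 (pos 1,3,5,7): 0⊕0⊕0⊕0 = 0
s2 (pos 2,3,6,7): 1⊕0⊕1⊕0 = 0
s4 (pos 4,5,6,7): 1⊕0⊕1⊕0 = 0
Syndrome s4…s1 = 000 → no error.
Read data bits from positions 3,5,6,7: 0010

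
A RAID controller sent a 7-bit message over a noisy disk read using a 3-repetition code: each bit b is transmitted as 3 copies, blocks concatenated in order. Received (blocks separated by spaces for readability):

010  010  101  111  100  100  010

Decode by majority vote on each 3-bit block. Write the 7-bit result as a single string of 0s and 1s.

Block 1 (010): 1 one → 0
Block 2 (010): 1 one → 0
Block 3 (101): 2 ones → 1
Block 4 (111): 3 ones → 1
Block 5 (100): 1 one → 0
Block 6 (100): 1 one → 0
Block 7 (010): 1 one → 0

0011000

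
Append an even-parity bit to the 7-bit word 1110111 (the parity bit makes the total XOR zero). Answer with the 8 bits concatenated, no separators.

XOR of the 7 data bits: 1⊕1⊕1⊕0⊕1⊕1⊕1 = 0
Parity bit = 0 (so all 8 bits XOR to 0).

11101110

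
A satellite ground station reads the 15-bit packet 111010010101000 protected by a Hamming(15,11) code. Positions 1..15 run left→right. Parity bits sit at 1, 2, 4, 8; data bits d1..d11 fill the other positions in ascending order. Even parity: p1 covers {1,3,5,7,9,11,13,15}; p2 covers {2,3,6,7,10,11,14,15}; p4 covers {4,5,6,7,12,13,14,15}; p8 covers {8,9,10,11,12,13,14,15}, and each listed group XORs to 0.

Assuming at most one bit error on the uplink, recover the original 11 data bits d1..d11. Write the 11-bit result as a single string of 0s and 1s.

11000111000

s1 (pos 1,3,5,7,9,11,13,15): 1⊕1⊕1⊕0⊕0⊕0⊕0⊕0 = 1
s2 (pos 2,3,6,7,10,11,14,15): 1⊕1⊕0⊕0⊕1⊕0⊕0⊕0 = 1
s4 (pos 4,5,6,7,12,13,14,15): 0⊕1⊕0⊕0⊕1⊕0⊕0⊕0 = 0
s8 (pos 8,9,10,11,12,13,14,15): 1⊕0⊕1⊕0⊕1⊕0⊕0⊕0 = 1
Syndrome s8…s1 = 1011 → error at position 11.
Flip position 11: 111010010101000 → 111010010111000
Read data bits from positions 3,5,6,7,9,10,11,12,13,14,15: 11000111000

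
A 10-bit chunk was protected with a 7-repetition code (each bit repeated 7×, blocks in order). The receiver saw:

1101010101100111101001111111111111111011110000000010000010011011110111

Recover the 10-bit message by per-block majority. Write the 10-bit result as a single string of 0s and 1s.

1111110011

Block 1 (1101010): 4 ones → 1
Block 2 (1011001): 4 ones → 1
Block 3 (1110100): 4 ones → 1
Block 4 (1111111): 7 ones → 1
Block 5 (1111111): 7 ones → 1
Block 6 (1101111): 6 ones → 1
Block 7 (0000000): 0 ones → 0
Block 8 (0100000): 1 one → 0
Block 9 (1001101): 4 ones → 1
Block 10 (1110111): 6 ones → 1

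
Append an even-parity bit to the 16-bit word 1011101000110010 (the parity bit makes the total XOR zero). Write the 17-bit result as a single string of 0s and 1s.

10111010001100100

XOR of the 16 data bits: 1⊕0⊕1⊕1⊕1⊕0⊕1⊕0⊕0⊕0⊕1⊕1⊕0⊕0⊕1⊕0 = 0
Parity bit = 0 (so all 17 bits XOR to 0).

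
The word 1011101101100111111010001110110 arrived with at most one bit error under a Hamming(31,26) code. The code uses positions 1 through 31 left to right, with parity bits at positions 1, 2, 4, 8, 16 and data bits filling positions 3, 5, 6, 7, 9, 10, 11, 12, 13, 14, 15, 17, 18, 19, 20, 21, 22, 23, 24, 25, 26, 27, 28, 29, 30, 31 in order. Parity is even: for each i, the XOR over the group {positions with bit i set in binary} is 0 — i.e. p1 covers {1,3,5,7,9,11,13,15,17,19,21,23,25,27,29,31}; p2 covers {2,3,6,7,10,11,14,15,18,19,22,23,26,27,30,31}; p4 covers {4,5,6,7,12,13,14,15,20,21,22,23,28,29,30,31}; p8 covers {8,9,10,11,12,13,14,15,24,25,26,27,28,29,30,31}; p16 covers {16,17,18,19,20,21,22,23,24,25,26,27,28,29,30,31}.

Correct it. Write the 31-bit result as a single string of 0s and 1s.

1111101101100111111010001110110

s1 (pos 1,3,5,7,9,11,13,15,17,19,21,23,25,27,29,31): 1⊕1⊕1⊕1⊕0⊕1⊕0⊕1⊕1⊕1⊕1⊕0⊕1⊕1⊕1⊕0 = 0
s2 (pos 2,3,6,7,10,11,14,15,18,19,22,23,26,27,30,31): 0⊕1⊕0⊕1⊕1⊕1⊕1⊕1⊕1⊕1⊕0⊕0⊕1⊕1⊕1⊕0 = 1
s4 (pos 4,5,6,7,12,13,14,15,20,21,22,23,28,29,30,31): 1⊕1⊕0⊕1⊕0⊕0⊕1⊕1⊕0⊕1⊕0⊕0⊕0⊕1⊕1⊕0 = 0
s8 (pos 8,9,10,11,12,13,14,15,24,25,26,27,28,29,30,31): 1⊕0⊕1⊕1⊕0⊕0⊕1⊕1⊕0⊕1⊕1⊕1⊕0⊕1⊕1⊕0 = 0
s16 (pos 16,17,18,19,20,21,22,23,24,25,26,27,28,29,30,31): 1⊕1⊕1⊕1⊕0⊕1⊕0⊕0⊕0⊕1⊕1⊕1⊕0⊕1⊕1⊕0 = 0
Syndrome s16…s1 = 00010 → error at position 2.
Flip position 2: 1011101101100111111010001110110 → 1111101101100111111010001110110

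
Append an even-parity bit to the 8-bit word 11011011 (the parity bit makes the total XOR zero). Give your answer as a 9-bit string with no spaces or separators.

110110110

XOR of the 8 data bits: 1⊕1⊕0⊕1⊕1⊕0⊕1⊕1 = 0
Parity bit = 0 (so all 9 bits XOR to 0).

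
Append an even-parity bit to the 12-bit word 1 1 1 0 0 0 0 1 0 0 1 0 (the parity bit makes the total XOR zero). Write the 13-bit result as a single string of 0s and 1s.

XOR of the 12 data bits: 1⊕1⊕1⊕0⊕0⊕0⊕0⊕1⊕0⊕0⊕1⊕0 = 1
Parity bit = 1 (so all 13 bits XOR to 0).

1110000100101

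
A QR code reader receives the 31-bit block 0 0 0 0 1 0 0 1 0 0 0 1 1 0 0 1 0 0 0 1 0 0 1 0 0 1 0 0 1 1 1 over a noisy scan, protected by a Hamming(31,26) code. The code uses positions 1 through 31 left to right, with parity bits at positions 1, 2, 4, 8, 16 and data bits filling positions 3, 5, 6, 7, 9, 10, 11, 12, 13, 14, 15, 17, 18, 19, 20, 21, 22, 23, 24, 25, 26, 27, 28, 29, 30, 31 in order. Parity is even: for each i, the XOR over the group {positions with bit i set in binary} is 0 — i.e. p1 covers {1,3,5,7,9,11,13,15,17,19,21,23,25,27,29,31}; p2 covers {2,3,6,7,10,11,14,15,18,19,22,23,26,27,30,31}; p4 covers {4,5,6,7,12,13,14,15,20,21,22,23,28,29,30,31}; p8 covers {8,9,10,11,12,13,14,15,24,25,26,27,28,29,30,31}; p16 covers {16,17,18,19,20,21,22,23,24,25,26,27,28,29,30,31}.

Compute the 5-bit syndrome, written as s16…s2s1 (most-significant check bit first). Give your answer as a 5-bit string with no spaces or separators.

s1 (pos 1,3,5,7,9,11,13,15,17,19,21,23,25,27,29,31): 0⊕0⊕1⊕0⊕0⊕0⊕1⊕0⊕0⊕0⊕0⊕1⊕0⊕0⊕1⊕1 = 1
s2 (pos 2,3,6,7,10,11,14,15,18,19,22,23,26,27,30,31): 0⊕0⊕0⊕0⊕0⊕0⊕0⊕0⊕0⊕0⊕0⊕1⊕1⊕0⊕1⊕1 = 0
s4 (pos 4,5,6,7,12,13,14,15,20,21,22,23,28,29,30,31): 0⊕1⊕0⊕0⊕1⊕1⊕0⊕0⊕1⊕0⊕0⊕1⊕0⊕1⊕1⊕1 = 0
s8 (pos 8,9,10,11,12,13,14,15,24,25,26,27,28,29,30,31): 1⊕0⊕0⊕0⊕1⊕1⊕0⊕0⊕0⊕0⊕1⊕0⊕0⊕1⊕1⊕1 = 1
s16 (pos 16,17,18,19,20,21,22,23,24,25,26,27,28,29,30,31): 1⊕0⊕0⊕0⊕1⊕0⊕0⊕1⊕0⊕0⊕1⊕0⊕0⊕1⊕1⊕1 = 1
Syndrome s16…s1 = 11001 → error at position 25.

11001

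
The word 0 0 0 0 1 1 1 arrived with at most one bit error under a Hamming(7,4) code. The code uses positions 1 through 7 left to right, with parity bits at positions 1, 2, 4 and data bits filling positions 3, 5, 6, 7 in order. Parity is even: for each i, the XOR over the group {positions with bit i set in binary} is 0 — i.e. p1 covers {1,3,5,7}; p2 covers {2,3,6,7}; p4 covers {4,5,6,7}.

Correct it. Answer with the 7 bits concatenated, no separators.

s1 (pos 1,3,5,7): 0⊕0⊕1⊕1 = 0
s2 (pos 2,3,6,7): 0⊕0⊕1⊕1 = 0
s4 (pos 4,5,6,7): 0⊕1⊕1⊕1 = 1
Syndrome s4…s1 = 100 → error at position 4.
Flip position 4: 0000111 → 0001111

0001111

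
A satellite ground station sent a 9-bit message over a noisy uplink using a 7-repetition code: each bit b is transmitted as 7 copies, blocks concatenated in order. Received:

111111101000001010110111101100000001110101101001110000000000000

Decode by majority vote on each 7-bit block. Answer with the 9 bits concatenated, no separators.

Block 1 (1111111): 7 ones → 1
Block 2 (0100000): 1 one → 0
Block 3 (1010110): 4 ones → 1
Block 4 (1111011): 6 ones → 1
Block 5 (0000000): 0 ones → 0
Block 6 (1110101): 5 ones → 1
Block 7 (1010011): 4 ones → 1
Block 8 (1000000): 1 one → 0
Block 9 (0000000): 0 ones → 0

101101100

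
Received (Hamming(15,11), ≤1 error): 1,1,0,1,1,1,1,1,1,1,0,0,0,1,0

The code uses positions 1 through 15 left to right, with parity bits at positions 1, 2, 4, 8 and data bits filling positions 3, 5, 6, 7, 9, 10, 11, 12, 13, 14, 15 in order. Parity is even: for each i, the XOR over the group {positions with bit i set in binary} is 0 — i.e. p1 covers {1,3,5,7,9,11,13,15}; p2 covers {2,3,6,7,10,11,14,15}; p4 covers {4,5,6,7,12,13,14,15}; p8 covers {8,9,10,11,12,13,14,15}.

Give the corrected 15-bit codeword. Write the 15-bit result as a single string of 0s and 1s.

s1 (pos 1,3,5,7,9,11,13,15): 1⊕0⊕1⊕1⊕1⊕0⊕0⊕0 = 0
s2 (pos 2,3,6,7,10,11,14,15): 1⊕0⊕1⊕1⊕1⊕0⊕1⊕0 = 1
s4 (pos 4,5,6,7,12,13,14,15): 1⊕1⊕1⊕1⊕0⊕0⊕1⊕0 = 1
s8 (pos 8,9,10,11,12,13,14,15): 1⊕1⊕1⊕0⊕0⊕0⊕1⊕0 = 0
Syndrome s8…s1 = 0110 → error at position 6.
Flip position 6: 110111111100010 → 110110111100010

110110111100010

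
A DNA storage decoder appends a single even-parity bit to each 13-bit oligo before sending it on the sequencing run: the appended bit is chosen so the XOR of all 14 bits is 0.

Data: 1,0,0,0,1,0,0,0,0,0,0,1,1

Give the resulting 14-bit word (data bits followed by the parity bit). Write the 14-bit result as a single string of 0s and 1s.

10001000000110

XOR of the 13 data bits: 1⊕0⊕0⊕0⊕1⊕0⊕0⊕0⊕0⊕0⊕0⊕1⊕1 = 0
Parity bit = 0 (so all 14 bits XOR to 0).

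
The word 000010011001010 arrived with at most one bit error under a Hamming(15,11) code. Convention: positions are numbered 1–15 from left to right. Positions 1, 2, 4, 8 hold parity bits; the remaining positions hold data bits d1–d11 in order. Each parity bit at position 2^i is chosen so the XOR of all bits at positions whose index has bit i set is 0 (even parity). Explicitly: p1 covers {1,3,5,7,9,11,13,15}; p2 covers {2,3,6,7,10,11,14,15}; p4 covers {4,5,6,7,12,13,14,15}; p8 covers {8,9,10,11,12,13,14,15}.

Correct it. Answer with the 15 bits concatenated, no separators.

s1 (pos 1,3,5,7,9,11,13,15): 0⊕0⊕1⊕0⊕1⊕0⊕0⊕0 = 0
s2 (pos 2,3,6,7,10,11,14,15): 0⊕0⊕0⊕0⊕0⊕0⊕1⊕0 = 1
s4 (pos 4,5,6,7,12,13,14,15): 0⊕1⊕0⊕0⊕1⊕0⊕1⊕0 = 1
s8 (pos 8,9,10,11,12,13,14,15): 1⊕1⊕0⊕0⊕1⊕0⊕1⊕0 = 0
Syndrome s8…s1 = 0110 → error at position 6.
Flip position 6: 000010011001010 → 000011011001010

000011011001010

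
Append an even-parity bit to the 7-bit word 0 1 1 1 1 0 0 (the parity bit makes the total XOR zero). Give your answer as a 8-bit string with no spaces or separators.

01111000

XOR of the 7 data bits: 0⊕1⊕1⊕1⊕1⊕0⊕0 = 0
Parity bit = 0 (so all 8 bits XOR to 0).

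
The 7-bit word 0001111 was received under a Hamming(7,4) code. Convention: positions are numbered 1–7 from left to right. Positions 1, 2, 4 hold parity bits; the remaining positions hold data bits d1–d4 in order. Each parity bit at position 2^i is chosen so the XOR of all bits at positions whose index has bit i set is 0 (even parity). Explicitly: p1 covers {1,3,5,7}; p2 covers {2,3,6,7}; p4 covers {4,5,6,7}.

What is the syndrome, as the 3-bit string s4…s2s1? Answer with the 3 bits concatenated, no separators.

s1 (pos 1,3,5,7): 0⊕0⊕1⊕1 = 0
s2 (pos 2,3,6,7): 0⊕0⊕1⊕1 = 0
s4 (pos 4,5,6,7): 1⊕1⊕1⊕1 = 0
Syndrome s4…s1 = 000 → no error.

000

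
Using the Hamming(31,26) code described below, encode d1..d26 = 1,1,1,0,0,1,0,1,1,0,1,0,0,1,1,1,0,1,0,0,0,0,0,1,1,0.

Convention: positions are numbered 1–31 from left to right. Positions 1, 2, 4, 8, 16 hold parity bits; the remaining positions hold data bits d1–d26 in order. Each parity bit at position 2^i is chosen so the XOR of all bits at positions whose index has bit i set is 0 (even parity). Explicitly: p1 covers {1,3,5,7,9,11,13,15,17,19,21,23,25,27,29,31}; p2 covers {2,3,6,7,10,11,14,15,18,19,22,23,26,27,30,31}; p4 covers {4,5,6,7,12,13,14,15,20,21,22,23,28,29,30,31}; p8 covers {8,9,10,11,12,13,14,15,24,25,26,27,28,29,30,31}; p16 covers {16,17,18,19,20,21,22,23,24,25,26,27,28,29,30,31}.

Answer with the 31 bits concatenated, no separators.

Place data at non-parity positions: p1 p2 1 p4 1 1 0 p8 0 1 0 1 1 0 1 p16 0 0 1 1 1 0 1 0 0 0 0 0 1 1 0
p1 (pos 1,3,5,7,9,11,13,15,17,19,21,23,25,27,29,31): XOR of data positions = 1⊕1⊕0⊕0⊕0⊕1⊕1⊕0⊕1⊕1⊕1⊕0⊕0⊕1⊕0 = 0
p2 (pos 2,3,6,7,10,11,14,15,18,19,22,23,26,27,30,31): XOR of data positions = 1⊕1⊕0⊕1⊕0⊕0⊕1⊕0⊕1⊕0⊕1⊕0⊕0⊕1⊕0 = 1
p4 (pos 4,5,6,7,12,13,14,15,20,21,22,23,28,29,30,31): XOR of data positions = 1⊕1⊕0⊕1⊕1⊕0⊕1⊕1⊕1⊕0⊕1⊕0⊕1⊕1⊕0 = 0
p8 (pos 8,9,10,11,12,13,14,15,24,25,26,27,28,29,30,31): XOR of data positions = 0⊕1⊕0⊕1⊕1⊕0⊕1⊕0⊕0⊕0⊕0⊕0⊕1⊕1⊕0 = 0
p16 (pos 16,17,18,19,20,21,22,23,24,25,26,27,28,29,30,31): XOR of data positions = 0⊕0⊕1⊕1⊕1⊕0⊕1⊕0⊕0⊕0⊕0⊕0⊕1⊕1⊕0 = 0
Codeword: 0110110001011010001110100000110

0110110001011010001110100000110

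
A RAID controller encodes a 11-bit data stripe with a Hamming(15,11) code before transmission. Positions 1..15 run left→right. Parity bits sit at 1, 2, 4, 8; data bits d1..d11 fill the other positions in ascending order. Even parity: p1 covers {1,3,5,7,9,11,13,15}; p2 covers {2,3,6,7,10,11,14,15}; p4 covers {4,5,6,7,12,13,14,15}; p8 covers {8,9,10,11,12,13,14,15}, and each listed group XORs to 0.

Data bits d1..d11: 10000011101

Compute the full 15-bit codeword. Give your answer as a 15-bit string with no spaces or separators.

011100000011101

Place data at non-parity positions: p1 p2 1 p4 0 0 0 p8 0 0 1 1 1 0 1
p1 (pos 1,3,5,7,9,11,13,15): XOR of data positions = 1⊕0⊕0⊕0⊕1⊕1⊕1 = 0
p2 (pos 2,3,6,7,10,11,14,15): XOR of data positions = 1⊕0⊕0⊕0⊕1⊕0⊕1 = 1
p4 (pos 4,5,6,7,12,13,14,15): XOR of data positions = 0⊕0⊕0⊕1⊕1⊕0⊕1 = 1
p8 (pos 8,9,10,11,12,13,14,15): XOR of data positions = 0⊕0⊕1⊕1⊕1⊕0⊕1 = 0
Codeword: 011100000011101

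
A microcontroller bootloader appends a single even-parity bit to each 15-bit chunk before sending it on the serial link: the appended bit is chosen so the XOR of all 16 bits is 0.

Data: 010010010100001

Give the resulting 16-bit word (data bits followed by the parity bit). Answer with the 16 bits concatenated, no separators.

0100100101000011

XOR of the 15 data bits: 0⊕1⊕0⊕0⊕1⊕0⊕0⊕1⊕0⊕1⊕0⊕0⊕0⊕0⊕1 = 1
Parity bit = 1 (so all 16 bits XOR to 0).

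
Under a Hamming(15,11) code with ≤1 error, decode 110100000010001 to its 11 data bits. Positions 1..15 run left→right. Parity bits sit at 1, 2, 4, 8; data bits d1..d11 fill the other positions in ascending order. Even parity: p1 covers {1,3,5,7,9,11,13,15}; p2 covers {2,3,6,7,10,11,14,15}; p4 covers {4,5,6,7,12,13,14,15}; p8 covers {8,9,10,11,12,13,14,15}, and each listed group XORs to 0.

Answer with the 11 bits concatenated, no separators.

s1 (pos 1,3,5,7,9,11,13,15): 1⊕0⊕0⊕0⊕0⊕1⊕0⊕1 = 1
s2 (pos 2,3,6,7,10,11,14,15): 1⊕0⊕0⊕0⊕0⊕1⊕0⊕1 = 1
s4 (pos 4,5,6,7,12,13,14,15): 1⊕0⊕0⊕0⊕0⊕0⊕0⊕1 = 0
s8 (pos 8,9,10,11,12,13,14,15): 0⊕0⊕0⊕1⊕0⊕0⊕0⊕1 = 0
Syndrome s8…s1 = 0011 → error at position 3.
Flip position 3: 110100000010001 → 111100000010001
Read data bits from positions 3,5,6,7,9,10,11,12,13,14,15: 10000010001

10000010001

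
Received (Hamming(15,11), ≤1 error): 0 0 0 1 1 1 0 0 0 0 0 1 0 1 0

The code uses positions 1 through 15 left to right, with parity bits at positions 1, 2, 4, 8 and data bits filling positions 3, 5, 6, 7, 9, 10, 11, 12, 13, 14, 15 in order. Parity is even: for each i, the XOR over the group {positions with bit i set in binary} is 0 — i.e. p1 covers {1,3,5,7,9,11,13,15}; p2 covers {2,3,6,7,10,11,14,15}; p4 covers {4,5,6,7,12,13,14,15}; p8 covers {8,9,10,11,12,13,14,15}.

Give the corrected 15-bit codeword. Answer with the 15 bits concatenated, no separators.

000101000001010

s1 (pos 1,3,5,7,9,11,13,15): 0⊕0⊕1⊕0⊕0⊕0⊕0⊕0 = 1
s2 (pos 2,3,6,7,10,11,14,15): 0⊕0⊕1⊕0⊕0⊕0⊕1⊕0 = 0
s4 (pos 4,5,6,7,12,13,14,15): 1⊕1⊕1⊕0⊕1⊕0⊕1⊕0 = 1
s8 (pos 8,9,10,11,12,13,14,15): 0⊕0⊕0⊕0⊕1⊕0⊕1⊕0 = 0
Syndrome s8…s1 = 0101 → error at position 5.
Flip position 5: 000111000001010 → 000101000001010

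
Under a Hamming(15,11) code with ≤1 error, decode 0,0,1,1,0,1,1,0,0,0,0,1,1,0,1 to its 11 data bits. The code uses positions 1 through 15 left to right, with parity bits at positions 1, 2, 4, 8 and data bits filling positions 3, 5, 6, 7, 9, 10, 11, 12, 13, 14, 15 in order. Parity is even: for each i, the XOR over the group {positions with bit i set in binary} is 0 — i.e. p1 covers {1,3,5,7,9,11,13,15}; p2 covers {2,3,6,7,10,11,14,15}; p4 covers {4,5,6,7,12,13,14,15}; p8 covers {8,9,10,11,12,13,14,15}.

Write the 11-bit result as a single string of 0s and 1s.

10110001101

s1 (pos 1,3,5,7,9,11,13,15): 0⊕1⊕0⊕1⊕0⊕0⊕1⊕1 = 0
s2 (pos 2,3,6,7,10,11,14,15): 0⊕1⊕1⊕1⊕0⊕0⊕0⊕1 = 0
s4 (pos 4,5,6,7,12,13,14,15): 1⊕0⊕1⊕1⊕1⊕1⊕0⊕1 = 0
s8 (pos 8,9,10,11,12,13,14,15): 0⊕0⊕0⊕0⊕1⊕1⊕0⊕1 = 1
Syndrome s8…s1 = 1000 → error at position 8.
Flip position 8: 001101100001101 → 001101110001101
Read data bits from positions 3,5,6,7,9,10,11,12,13,14,15: 10110001101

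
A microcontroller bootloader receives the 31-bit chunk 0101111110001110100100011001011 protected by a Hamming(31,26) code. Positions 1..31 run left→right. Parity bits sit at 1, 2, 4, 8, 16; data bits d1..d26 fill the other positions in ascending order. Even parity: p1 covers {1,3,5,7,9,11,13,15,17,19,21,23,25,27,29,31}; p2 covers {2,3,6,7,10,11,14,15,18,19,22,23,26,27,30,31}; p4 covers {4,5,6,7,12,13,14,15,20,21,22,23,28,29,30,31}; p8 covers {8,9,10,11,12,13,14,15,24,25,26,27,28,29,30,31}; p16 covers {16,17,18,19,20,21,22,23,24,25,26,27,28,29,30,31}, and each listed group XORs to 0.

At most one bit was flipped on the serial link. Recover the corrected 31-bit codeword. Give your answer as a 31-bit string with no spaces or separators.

0101111110001110100101011001011

s1 (pos 1,3,5,7,9,11,13,15,17,19,21,23,25,27,29,31): 0⊕0⊕1⊕1⊕1⊕0⊕1⊕1⊕1⊕0⊕0⊕0⊕1⊕0⊕0⊕1 = 0
s2 (pos 2,3,6,7,10,11,14,15,18,19,22,23,26,27,30,31): 1⊕0⊕1⊕1⊕0⊕0⊕1⊕1⊕0⊕0⊕0⊕0⊕0⊕0⊕1⊕1 = 1
s4 (pos 4,5,6,7,12,13,14,15,20,21,22,23,28,29,30,31): 1⊕1⊕1⊕1⊕0⊕1⊕1⊕1⊕1⊕0⊕0⊕0⊕1⊕0⊕1⊕1 = 1
s8 (pos 8,9,10,11,12,13,14,15,24,25,26,27,28,29,30,31): 1⊕1⊕0⊕0⊕0⊕1⊕1⊕1⊕1⊕1⊕0⊕0⊕1⊕0⊕1⊕1 = 0
s16 (pos 16,17,18,19,20,21,22,23,24,25,26,27,28,29,30,31): 0⊕1⊕0⊕0⊕1⊕0⊕0⊕0⊕1⊕1⊕0⊕0⊕1⊕0⊕1⊕1 = 1
Syndrome s16…s1 = 10110 → error at position 22.
Flip position 22: 0101111110001110100100011001011 → 0101111110001110100101011001011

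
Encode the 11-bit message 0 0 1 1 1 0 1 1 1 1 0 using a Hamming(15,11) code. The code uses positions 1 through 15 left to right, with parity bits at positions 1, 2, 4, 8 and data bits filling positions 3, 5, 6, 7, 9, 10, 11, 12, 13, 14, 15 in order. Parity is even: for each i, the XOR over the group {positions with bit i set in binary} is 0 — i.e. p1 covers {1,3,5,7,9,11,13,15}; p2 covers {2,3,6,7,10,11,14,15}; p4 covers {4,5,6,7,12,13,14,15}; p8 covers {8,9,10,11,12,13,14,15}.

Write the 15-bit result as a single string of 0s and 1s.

000101111011110

Place data at non-parity positions: p1 p2 0 p4 0 1 1 p8 1 0 1 1 1 1 0
p1 (pos 1,3,5,7,9,11,13,15): XOR of data positions = 0⊕0⊕1⊕1⊕1⊕1⊕0 = 0
p2 (pos 2,3,6,7,10,11,14,15): XOR of data positions = 0⊕1⊕1⊕0⊕1⊕1⊕0 = 0
p4 (pos 4,5,6,7,12,13,14,15): XOR of data positions = 0⊕1⊕1⊕1⊕1⊕1⊕0 = 1
p8 (pos 8,9,10,11,12,13,14,15): XOR of data positions = 1⊕0⊕1⊕1⊕1⊕1⊕0 = 1
Codeword: 000101111011110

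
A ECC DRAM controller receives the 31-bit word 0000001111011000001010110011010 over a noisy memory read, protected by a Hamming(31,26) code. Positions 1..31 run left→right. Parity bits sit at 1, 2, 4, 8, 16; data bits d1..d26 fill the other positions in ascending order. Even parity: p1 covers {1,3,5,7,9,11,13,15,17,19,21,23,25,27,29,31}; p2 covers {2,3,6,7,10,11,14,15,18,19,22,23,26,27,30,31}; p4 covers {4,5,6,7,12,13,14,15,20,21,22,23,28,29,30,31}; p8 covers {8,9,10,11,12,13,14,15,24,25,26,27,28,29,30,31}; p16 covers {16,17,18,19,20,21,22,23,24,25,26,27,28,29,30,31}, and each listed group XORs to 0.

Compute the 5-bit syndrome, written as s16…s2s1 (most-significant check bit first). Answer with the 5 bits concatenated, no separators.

11101

s1 (pos 1,3,5,7,9,11,13,15,17,19,21,23,25,27,29,31): 0⊕0⊕0⊕1⊕1⊕0⊕1⊕0⊕0⊕1⊕1⊕1⊕0⊕1⊕0⊕0 = 1
s2 (pos 2,3,6,7,10,11,14,15,18,19,22,23,26,27,30,31): 0⊕0⊕0⊕1⊕1⊕0⊕0⊕0⊕0⊕1⊕0⊕1⊕0⊕1⊕1⊕0 = 0
s4 (pos 4,5,6,7,12,13,14,15,20,21,22,23,28,29,30,31): 0⊕0⊕0⊕1⊕1⊕1⊕0⊕0⊕0⊕1⊕0⊕1⊕1⊕0⊕1⊕0 = 1
s8 (pos 8,9,10,11,12,13,14,15,24,25,26,27,28,29,30,31): 1⊕1⊕1⊕0⊕1⊕1⊕0⊕0⊕1⊕0⊕0⊕1⊕1⊕0⊕1⊕0 = 1
s16 (pos 16,17,18,19,20,21,22,23,24,25,26,27,28,29,30,31): 0⊕0⊕0⊕1⊕0⊕1⊕0⊕1⊕1⊕0⊕0⊕1⊕1⊕0⊕1⊕0 = 1
Syndrome s16…s1 = 11101 → error at position 29.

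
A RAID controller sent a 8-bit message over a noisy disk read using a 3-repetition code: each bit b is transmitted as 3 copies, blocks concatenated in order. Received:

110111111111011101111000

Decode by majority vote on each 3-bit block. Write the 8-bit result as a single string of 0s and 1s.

Block 1 (110): 2 ones → 1
Block 2 (111): 3 ones → 1
Block 3 (111): 3 ones → 1
Block 4 (111): 3 ones → 1
Block 5 (011): 2 ones → 1
Block 6 (101): 2 ones → 1
Block 7 (111): 3 ones → 1
Block 8 (000): 0 ones → 0

11111110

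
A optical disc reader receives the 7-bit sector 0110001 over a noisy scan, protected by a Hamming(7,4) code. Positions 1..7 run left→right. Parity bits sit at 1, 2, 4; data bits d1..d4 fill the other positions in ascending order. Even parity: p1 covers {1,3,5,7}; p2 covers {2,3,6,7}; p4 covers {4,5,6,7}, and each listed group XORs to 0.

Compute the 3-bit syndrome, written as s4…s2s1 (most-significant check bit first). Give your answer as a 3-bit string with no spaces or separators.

s1 (pos 1,3,5,7): 0⊕1⊕0⊕1 = 0
s2 (pos 2,3,6,7): 1⊕1⊕0⊕1 = 1
s4 (pos 4,5,6,7): 0⊕0⊕0⊕1 = 1
Syndrome s4…s1 = 110 → error at position 6.

110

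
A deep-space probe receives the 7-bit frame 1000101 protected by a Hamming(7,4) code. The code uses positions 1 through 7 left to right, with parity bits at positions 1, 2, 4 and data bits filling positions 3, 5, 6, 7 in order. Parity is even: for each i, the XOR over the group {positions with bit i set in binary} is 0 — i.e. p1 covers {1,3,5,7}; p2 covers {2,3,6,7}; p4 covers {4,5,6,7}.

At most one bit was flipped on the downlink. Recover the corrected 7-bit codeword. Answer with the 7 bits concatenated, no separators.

1010101

s1 (pos 1,3,5,7): 1⊕0⊕1⊕1 = 1
s2 (pos 2,3,6,7): 0⊕0⊕0⊕1 = 1
s4 (pos 4,5,6,7): 0⊕1⊕0⊕1 = 0
Syndrome s4…s1 = 011 → error at position 3.
Flip position 3: 1000101 → 1010101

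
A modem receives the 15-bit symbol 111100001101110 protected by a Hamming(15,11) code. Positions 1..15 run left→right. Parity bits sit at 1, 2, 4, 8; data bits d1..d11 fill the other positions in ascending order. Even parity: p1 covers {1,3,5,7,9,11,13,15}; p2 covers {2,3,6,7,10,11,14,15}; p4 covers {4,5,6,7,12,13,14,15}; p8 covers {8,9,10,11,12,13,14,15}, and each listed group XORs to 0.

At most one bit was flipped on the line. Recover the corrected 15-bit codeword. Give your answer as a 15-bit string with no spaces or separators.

111100011101110

s1 (pos 1,3,5,7,9,11,13,15): 1⊕1⊕0⊕0⊕1⊕0⊕1⊕0 = 0
s2 (pos 2,3,6,7,10,11,14,15): 1⊕1⊕0⊕0⊕1⊕0⊕1⊕0 = 0
s4 (pos 4,5,6,7,12,13,14,15): 1⊕0⊕0⊕0⊕1⊕1⊕1⊕0 = 0
s8 (pos 8,9,10,11,12,13,14,15): 0⊕1⊕1⊕0⊕1⊕1⊕1⊕0 = 1
Syndrome s8…s1 = 1000 → error at position 8.
Flip position 8: 111100001101110 → 111100011101110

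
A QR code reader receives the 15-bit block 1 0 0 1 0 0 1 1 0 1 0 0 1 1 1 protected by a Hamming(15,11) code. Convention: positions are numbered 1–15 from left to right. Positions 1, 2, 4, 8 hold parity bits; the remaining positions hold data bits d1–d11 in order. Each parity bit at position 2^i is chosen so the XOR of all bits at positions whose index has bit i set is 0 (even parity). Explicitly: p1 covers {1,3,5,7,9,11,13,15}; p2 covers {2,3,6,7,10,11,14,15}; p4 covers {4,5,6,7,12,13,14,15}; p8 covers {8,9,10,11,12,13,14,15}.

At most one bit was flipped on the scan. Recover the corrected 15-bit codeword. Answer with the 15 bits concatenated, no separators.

s1 (pos 1,3,5,7,9,11,13,15): 1⊕0⊕0⊕1⊕0⊕0⊕1⊕1 = 0
s2 (pos 2,3,6,7,10,11,14,15): 0⊕0⊕0⊕1⊕1⊕0⊕1⊕1 = 0
s4 (pos 4,5,6,7,12,13,14,15): 1⊕0⊕0⊕1⊕0⊕1⊕1⊕1 = 1
s8 (pos 8,9,10,11,12,13,14,15): 1⊕0⊕1⊕0⊕0⊕1⊕1⊕1 = 1
Syndrome s8…s1 = 1100 → error at position 12.
Flip position 12: 100100110100111 → 100100110101111

100100110101111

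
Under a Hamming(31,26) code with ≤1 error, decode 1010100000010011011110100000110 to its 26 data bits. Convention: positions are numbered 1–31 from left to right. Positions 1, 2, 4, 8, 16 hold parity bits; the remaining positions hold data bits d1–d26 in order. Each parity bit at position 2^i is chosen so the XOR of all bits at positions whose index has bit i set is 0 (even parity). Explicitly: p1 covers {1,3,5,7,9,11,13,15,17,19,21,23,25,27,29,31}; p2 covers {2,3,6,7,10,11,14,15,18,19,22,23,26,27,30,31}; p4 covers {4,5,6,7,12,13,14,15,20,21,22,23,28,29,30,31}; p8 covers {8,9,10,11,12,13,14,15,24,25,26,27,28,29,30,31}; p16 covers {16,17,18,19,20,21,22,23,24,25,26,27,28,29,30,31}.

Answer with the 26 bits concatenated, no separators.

11000001001011110100000110

s1 (pos 1,3,5,7,9,11,13,15,17,19,21,23,25,27,29,31): 1⊕1⊕1⊕0⊕0⊕0⊕0⊕1⊕0⊕1⊕1⊕1⊕0⊕0⊕1⊕0 = 0
s2 (pos 2,3,6,7,10,11,14,15,18,19,22,23,26,27,30,31): 0⊕1⊕0⊕0⊕0⊕0⊕0⊕1⊕1⊕1⊕0⊕1⊕0⊕0⊕1⊕0 = 0
s4 (pos 4,5,6,7,12,13,14,15,20,21,22,23,28,29,30,31): 0⊕1⊕0⊕0⊕1⊕0⊕0⊕1⊕1⊕1⊕0⊕1⊕0⊕1⊕1⊕0 = 0
s8 (pos 8,9,10,11,12,13,14,15,24,25,26,27,28,29,30,31): 0⊕0⊕0⊕0⊕1⊕0⊕0⊕1⊕0⊕0⊕0⊕0⊕0⊕1⊕1⊕0 = 0
s16 (pos 16,17,18,19,20,21,22,23,24,25,26,27,28,29,30,31): 1⊕0⊕1⊕1⊕1⊕1⊕0⊕1⊕0⊕0⊕0⊕0⊕0⊕1⊕1⊕0 = 0
Syndrome s16…s1 = 00000 → no error.
Read data bits from positions 3,5,6,7,9,10,11,12,13,14,15,17,18,19,20,21,22,23,24,25,26,27,28,29,30,31: 11000001001011110100000110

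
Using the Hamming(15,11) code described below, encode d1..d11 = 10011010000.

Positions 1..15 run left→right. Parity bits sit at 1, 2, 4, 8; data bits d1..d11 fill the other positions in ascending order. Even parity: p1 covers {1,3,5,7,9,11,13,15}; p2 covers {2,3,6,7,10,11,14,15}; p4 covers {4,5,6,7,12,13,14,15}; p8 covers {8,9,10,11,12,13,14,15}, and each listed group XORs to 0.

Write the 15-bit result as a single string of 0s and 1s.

Place data at non-parity positions: p1 p2 1 p4 0 0 1 p8 1 0 1 0 0 0 0
p1 (pos 1,3,5,7,9,11,13,15): XOR of data positions = 1⊕0⊕1⊕1⊕1⊕0⊕0 = 0
p2 (pos 2,3,6,7,10,11,14,15): XOR of data positions = 1⊕0⊕1⊕0⊕1⊕0⊕0 = 1
p4 (pos 4,5,6,7,12,13,14,15): XOR of data positions = 0⊕0⊕1⊕0⊕0⊕0⊕0 = 1
p8 (pos 8,9,10,11,12,13,14,15): XOR of data positions = 1⊕0⊕1⊕0⊕0⊕0⊕0 = 0
Codeword: 011100101010000

011100101010000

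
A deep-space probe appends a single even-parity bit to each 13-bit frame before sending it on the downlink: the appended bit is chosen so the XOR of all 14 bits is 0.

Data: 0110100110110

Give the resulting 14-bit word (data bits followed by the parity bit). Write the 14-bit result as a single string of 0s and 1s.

XOR of the 13 data bits: 0⊕1⊕1⊕0⊕1⊕0⊕0⊕1⊕1⊕0⊕1⊕1⊕0 = 1
Parity bit = 1 (so all 14 bits XOR to 0).

01101001101101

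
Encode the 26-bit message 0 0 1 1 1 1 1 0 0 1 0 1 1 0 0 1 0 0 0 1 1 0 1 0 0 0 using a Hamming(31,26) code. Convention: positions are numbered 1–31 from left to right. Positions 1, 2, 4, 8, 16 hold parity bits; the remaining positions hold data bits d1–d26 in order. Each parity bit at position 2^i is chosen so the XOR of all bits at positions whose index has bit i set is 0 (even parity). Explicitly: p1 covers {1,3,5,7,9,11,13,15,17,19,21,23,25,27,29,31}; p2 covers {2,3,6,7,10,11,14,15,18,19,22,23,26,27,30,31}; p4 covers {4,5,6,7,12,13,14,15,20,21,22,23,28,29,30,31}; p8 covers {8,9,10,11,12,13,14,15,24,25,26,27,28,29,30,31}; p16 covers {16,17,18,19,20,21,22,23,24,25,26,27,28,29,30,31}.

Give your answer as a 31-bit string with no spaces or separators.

0101011111100100110010001101000

Place data at non-parity positions: p1 p2 0 p4 0 1 1 p8 1 1 1 0 0 1 0 p16 1 1 0 0 1 0 0 0 1 1 0 1 0 0 0
p1 (pos 1,3,5,7,9,11,13,15,17,19,21,23,25,27,29,31): XOR of data positions = 0⊕0⊕1⊕1⊕1⊕0⊕0⊕1⊕0⊕1⊕0⊕1⊕0⊕0⊕0 = 0
p2 (pos 2,3,6,7,10,11,14,15,18,19,22,23,26,27,30,31): XOR of data positions = 0⊕1⊕1⊕1⊕1⊕1⊕0⊕1⊕0⊕0⊕0⊕1⊕0⊕0⊕0 = 1
p4 (pos 4,5,6,7,12,13,14,15,20,21,22,23,28,29,30,31): XOR of data positions = 0⊕1⊕1⊕0⊕0⊕1⊕0⊕0⊕1⊕0⊕0⊕1⊕0⊕0⊕0 = 1
p8 (pos 8,9,10,11,12,13,14,15,24,25,26,27,28,29,30,31): XOR of data positions = 1⊕1⊕1⊕0⊕0⊕1⊕0⊕0⊕1⊕1⊕0⊕1⊕0⊕0⊕0 = 1
p16 (pos 16,17,18,19,20,21,22,23,24,25,26,27,28,29,30,31): XOR of data positions = 1⊕1⊕0⊕0⊕1⊕0⊕0⊕0⊕1⊕1⊕0⊕1⊕0⊕0⊕0 = 0
Codeword: 0101011111100100110010001101000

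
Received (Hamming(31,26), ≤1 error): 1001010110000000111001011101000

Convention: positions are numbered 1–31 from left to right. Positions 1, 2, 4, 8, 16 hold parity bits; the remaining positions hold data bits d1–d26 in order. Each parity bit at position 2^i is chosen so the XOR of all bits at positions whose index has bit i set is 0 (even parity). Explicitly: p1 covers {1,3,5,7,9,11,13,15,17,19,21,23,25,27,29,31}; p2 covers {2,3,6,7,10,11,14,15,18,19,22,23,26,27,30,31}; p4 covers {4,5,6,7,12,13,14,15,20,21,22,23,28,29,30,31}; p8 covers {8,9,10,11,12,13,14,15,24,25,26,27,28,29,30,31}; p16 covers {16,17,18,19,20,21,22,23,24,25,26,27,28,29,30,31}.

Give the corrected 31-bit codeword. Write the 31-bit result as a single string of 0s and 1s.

1011010110000000111001011101000

s1 (pos 1,3,5,7,9,11,13,15,17,19,21,23,25,27,29,31): 1⊕0⊕0⊕0⊕1⊕0⊕0⊕0⊕1⊕1⊕0⊕0⊕1⊕0⊕0⊕0 = 1
s2 (pos 2,3,6,7,10,11,14,15,18,19,22,23,26,27,30,31): 0⊕0⊕1⊕0⊕0⊕0⊕0⊕0⊕1⊕1⊕1⊕0⊕1⊕0⊕0⊕0 = 1
s4 (pos 4,5,6,7,12,13,14,15,20,21,22,23,28,29,30,31): 1⊕0⊕1⊕0⊕0⊕0⊕0⊕0⊕0⊕0⊕1⊕0⊕1⊕0⊕0⊕0 = 0
s8 (pos 8,9,10,11,12,13,14,15,24,25,26,27,28,29,30,31): 1⊕1⊕0⊕0⊕0⊕0⊕0⊕0⊕1⊕1⊕1⊕0⊕1⊕0⊕0⊕0 = 0
s16 (pos 16,17,18,19,20,21,22,23,24,25,26,27,28,29,30,31): 0⊕1⊕1⊕1⊕0⊕0⊕1⊕0⊕1⊕1⊕1⊕0⊕1⊕0⊕0⊕0 = 0
Syndrome s16…s1 = 00011 → error at position 3.
Flip position 3: 1001010110000000111001011101000 → 1011010110000000111001011101000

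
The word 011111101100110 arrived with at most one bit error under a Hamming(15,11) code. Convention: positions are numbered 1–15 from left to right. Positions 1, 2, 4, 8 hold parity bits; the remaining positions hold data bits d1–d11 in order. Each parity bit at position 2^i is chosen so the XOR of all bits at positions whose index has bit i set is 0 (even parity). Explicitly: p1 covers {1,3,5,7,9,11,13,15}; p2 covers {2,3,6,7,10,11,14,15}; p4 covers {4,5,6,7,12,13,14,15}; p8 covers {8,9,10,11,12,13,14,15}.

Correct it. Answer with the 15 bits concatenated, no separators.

111111101100110

s1 (pos 1,3,5,7,9,11,13,15): 0⊕1⊕1⊕1⊕1⊕0⊕1⊕0 = 1
s2 (pos 2,3,6,7,10,11,14,15): 1⊕1⊕1⊕1⊕1⊕0⊕1⊕0 = 0
s4 (pos 4,5,6,7,12,13,14,15): 1⊕1⊕1⊕1⊕0⊕1⊕1⊕0 = 0
s8 (pos 8,9,10,11,12,13,14,15): 0⊕1⊕1⊕0⊕0⊕1⊕1⊕0 = 0
Syndrome s8…s1 = 0001 → error at position 1.
Flip position 1: 011111101100110 → 111111101100110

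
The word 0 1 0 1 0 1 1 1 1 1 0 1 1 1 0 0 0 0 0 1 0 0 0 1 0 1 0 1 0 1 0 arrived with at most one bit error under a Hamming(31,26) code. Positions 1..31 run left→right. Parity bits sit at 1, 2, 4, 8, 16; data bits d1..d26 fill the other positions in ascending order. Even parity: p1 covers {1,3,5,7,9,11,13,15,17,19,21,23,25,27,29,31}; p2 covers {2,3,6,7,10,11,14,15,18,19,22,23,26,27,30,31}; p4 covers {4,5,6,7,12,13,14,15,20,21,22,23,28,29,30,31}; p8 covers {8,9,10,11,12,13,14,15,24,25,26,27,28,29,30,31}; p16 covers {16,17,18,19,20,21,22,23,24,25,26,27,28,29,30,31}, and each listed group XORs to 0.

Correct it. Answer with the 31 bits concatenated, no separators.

s1 (pos 1,3,5,7,9,11,13,15,17,19,21,23,25,27,29,31): 0⊕0⊕0⊕1⊕1⊕0⊕1⊕0⊕0⊕0⊕0⊕0⊕0⊕0⊕0⊕0 = 1
s2 (pos 2,3,6,7,10,11,14,15,18,19,22,23,26,27,30,31): 1⊕0⊕1⊕1⊕1⊕0⊕1⊕0⊕0⊕0⊕0⊕0⊕1⊕0⊕1⊕0 = 1
s4 (pos 4,5,6,7,12,13,14,15,20,21,22,23,28,29,30,31): 1⊕0⊕1⊕1⊕1⊕1⊕1⊕0⊕1⊕0⊕0⊕0⊕1⊕0⊕1⊕0 = 1
s8 (pos 8,9,10,11,12,13,14,15,24,25,26,27,28,29,30,31): 1⊕1⊕1⊕0⊕1⊕1⊕1⊕0⊕1⊕0⊕1⊕0⊕1⊕0⊕1⊕0 = 0
s16 (pos 16,17,18,19,20,21,22,23,24,25,26,27,28,29,30,31): 0⊕0⊕0⊕0⊕1⊕0⊕0⊕0⊕1⊕0⊕1⊕0⊕1⊕0⊕1⊕0 = 1
Syndrome s16…s1 = 10111 → error at position 23.
Flip position 23: 0101011111011100000100010101010 → 0101011111011100000100110101010

0101011111011100000100110101010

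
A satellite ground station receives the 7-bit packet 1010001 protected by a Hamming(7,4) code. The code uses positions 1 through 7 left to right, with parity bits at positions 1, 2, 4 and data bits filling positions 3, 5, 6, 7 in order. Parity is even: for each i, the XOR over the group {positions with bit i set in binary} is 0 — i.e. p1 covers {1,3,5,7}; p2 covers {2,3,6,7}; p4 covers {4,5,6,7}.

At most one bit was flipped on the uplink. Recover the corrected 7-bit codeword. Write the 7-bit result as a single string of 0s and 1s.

s1 (pos 1,3,5,7): 1⊕1⊕0⊕1 = 1
s2 (pos 2,3,6,7): 0⊕1⊕0⊕1 = 0
s4 (pos 4,5,6,7): 0⊕0⊕0⊕1 = 1
Syndrome s4…s1 = 101 → error at position 5.
Flip position 5: 1010001 → 1010101

1010101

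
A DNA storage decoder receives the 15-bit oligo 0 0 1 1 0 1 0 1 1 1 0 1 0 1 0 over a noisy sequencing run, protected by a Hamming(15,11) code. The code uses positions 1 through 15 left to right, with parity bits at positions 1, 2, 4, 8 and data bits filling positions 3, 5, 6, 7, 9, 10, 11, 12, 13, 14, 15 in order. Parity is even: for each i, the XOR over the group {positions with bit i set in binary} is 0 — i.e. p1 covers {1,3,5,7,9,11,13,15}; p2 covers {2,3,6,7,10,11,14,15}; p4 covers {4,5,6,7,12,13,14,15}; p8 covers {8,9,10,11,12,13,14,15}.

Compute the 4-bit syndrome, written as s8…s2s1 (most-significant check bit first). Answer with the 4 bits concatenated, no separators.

1000

s1 (pos 1,3,5,7,9,11,13,15): 0⊕1⊕0⊕0⊕1⊕0⊕0⊕0 = 0
s2 (pos 2,3,6,7,10,11,14,15): 0⊕1⊕1⊕0⊕1⊕0⊕1⊕0 = 0
s4 (pos 4,5,6,7,12,13,14,15): 1⊕0⊕1⊕0⊕1⊕0⊕1⊕0 = 0
s8 (pos 8,9,10,11,12,13,14,15): 1⊕1⊕1⊕0⊕1⊕0⊕1⊕0 = 1
Syndrome s8…s1 = 1000 → error at position 8.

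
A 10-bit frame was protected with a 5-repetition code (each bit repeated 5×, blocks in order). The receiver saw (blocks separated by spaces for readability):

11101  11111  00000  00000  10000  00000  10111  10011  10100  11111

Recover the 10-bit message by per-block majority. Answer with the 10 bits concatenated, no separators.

Block 1 (11101): 4 ones → 1
Block 2 (11111): 5 ones → 1
Block 3 (00000): 0 ones → 0
Block 4 (00000): 0 ones → 0
Block 5 (10000): 1 one → 0
Block 6 (00000): 0 ones → 0
Block 7 (10111): 4 ones → 1
Block 8 (10011): 3 ones → 1
Block 9 (10100): 2 ones → 0
Block 10 (11111): 5 ones → 1

1100001101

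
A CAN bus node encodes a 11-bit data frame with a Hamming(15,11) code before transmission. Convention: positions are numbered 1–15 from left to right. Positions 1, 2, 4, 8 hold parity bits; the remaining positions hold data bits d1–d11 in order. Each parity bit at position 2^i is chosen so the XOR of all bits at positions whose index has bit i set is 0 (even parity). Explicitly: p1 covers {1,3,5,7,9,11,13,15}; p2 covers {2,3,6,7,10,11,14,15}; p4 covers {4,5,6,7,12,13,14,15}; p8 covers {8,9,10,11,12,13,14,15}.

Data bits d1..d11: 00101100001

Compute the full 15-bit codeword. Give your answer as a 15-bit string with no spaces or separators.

Place data at non-parity positions: p1 p2 0 p4 0 1 0 p8 1 1 0 0 0 0 1
p1 (pos 1,3,5,7,9,11,13,15): XOR of data positions = 0⊕0⊕0⊕1⊕0⊕0⊕1 = 0
p2 (pos 2,3,6,7,10,11,14,15): XOR of data positions = 0⊕1⊕0⊕1⊕0⊕0⊕1 = 1
p4 (pos 4,5,6,7,12,13,14,15): XOR of data positions = 0⊕1⊕0⊕0⊕0⊕0⊕1 = 0
p8 (pos 8,9,10,11,12,13,14,15): XOR of data positions = 1⊕1⊕0⊕0⊕0⊕0⊕1 = 1
Codeword: 010001011100001

010001011100001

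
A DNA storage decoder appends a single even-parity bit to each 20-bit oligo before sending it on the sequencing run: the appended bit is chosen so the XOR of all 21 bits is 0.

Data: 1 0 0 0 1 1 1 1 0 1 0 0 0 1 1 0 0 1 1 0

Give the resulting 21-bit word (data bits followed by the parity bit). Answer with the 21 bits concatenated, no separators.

100011110100011001100

XOR of the 20 data bits: 1⊕0⊕0⊕0⊕1⊕1⊕1⊕1⊕0⊕1⊕0⊕0⊕0⊕1⊕1⊕0⊕0⊕1⊕1⊕0 = 0
Parity bit = 0 (so all 21 bits XOR to 0).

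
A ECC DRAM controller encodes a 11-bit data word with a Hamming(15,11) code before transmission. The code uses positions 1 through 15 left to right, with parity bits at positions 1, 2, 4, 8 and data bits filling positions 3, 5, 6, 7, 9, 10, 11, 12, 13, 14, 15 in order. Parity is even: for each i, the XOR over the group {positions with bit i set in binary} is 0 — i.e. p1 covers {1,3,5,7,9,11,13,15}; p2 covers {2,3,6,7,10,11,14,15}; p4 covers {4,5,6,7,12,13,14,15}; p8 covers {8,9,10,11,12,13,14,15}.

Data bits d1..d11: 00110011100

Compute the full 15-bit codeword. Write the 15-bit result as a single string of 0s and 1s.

Place data at non-parity positions: p1 p2 0 p4 0 1 1 p8 0 0 1 1 1 0 0
p1 (pos 1,3,5,7,9,11,13,15): XOR of data positions = 0⊕0⊕1⊕0⊕1⊕1⊕0 = 1
p2 (pos 2,3,6,7,10,11,14,15): XOR of data positions = 0⊕1⊕1⊕0⊕1⊕0⊕0 = 1
p4 (pos 4,5,6,7,12,13,14,15): XOR of data positions = 0⊕1⊕1⊕1⊕1⊕0⊕0 = 0
p8 (pos 8,9,10,11,12,13,14,15): XOR of data positions = 0⊕0⊕1⊕1⊕1⊕0⊕0 = 1
Codeword: 110001110011100

110001110011100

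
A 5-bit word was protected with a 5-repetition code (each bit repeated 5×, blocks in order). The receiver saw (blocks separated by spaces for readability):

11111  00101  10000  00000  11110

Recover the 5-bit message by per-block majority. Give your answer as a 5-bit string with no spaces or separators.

Block 1 (11111): 5 ones → 1
Block 2 (00101): 2 ones → 0
Block 3 (10000): 1 one → 0
Block 4 (00000): 0 ones → 0
Block 5 (11110): 4 ones → 1

10001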